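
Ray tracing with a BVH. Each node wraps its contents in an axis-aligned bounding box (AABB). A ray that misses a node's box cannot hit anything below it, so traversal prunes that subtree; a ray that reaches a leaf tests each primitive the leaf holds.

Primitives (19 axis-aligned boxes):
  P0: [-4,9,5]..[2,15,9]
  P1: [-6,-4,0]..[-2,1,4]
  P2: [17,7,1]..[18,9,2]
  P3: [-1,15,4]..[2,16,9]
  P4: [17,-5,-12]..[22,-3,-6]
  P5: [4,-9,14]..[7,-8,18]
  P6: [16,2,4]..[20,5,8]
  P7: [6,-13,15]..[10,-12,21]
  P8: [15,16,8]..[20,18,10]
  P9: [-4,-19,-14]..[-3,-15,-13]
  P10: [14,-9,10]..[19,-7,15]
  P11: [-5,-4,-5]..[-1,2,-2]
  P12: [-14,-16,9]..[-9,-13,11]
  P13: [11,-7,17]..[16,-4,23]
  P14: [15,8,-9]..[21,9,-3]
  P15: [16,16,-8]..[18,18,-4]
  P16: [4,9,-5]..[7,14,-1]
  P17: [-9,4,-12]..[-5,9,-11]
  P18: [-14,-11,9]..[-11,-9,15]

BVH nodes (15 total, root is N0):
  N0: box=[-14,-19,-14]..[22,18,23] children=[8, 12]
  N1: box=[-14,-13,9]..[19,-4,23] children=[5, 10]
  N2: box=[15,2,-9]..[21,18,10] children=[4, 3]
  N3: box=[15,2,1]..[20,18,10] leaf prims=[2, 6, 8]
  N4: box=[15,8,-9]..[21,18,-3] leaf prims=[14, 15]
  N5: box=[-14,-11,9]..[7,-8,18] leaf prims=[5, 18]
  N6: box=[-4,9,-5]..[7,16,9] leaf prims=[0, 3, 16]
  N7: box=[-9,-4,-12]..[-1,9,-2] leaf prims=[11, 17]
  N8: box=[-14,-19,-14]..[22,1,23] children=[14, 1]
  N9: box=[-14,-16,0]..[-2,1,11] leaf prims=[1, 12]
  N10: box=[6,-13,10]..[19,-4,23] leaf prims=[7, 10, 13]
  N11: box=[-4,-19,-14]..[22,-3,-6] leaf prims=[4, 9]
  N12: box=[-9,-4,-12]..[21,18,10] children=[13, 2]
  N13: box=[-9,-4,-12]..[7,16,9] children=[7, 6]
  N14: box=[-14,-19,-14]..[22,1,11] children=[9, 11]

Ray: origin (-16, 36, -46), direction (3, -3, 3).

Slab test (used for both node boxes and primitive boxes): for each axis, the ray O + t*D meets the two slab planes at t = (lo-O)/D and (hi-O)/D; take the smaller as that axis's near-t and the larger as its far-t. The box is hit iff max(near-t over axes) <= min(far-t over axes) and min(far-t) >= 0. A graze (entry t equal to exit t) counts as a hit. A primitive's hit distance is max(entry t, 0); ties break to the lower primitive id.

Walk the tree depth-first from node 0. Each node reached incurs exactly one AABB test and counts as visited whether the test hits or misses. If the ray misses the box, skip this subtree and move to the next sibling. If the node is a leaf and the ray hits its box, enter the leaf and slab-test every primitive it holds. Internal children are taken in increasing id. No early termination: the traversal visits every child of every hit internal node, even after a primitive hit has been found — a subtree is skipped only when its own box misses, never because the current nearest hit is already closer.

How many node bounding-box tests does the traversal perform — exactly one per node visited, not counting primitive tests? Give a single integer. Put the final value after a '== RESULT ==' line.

Traverse from the root:
N0 x:[2/3,38/3] y:[6,55/3] z:[32/3,23] -> hit [32/3,38/3], descend [8, 12]
  N8 x:[2/3,38/3] y:[35/3,55/3] z:[32/3,23] -> hit [35/3,38/3], descend [1, 14]
    N1 x:[2/3,35/3] y:[40/3,49/3] z:[55/3,23] -> miss, prune
    N14 x:[2/3,38/3] y:[35/3,55/3] z:[32/3,19] -> hit [35/3,38/3], descend [9, 11]
      N9 x:[2/3,14/3] y:[35/3,52/3] z:[46/3,19] -> miss, prune
      N11 x:[4,38/3] y:[13,55/3] z:[32/3,40/3] -> miss, prune
  N12 x:[7/3,37/3] y:[6,40/3] z:[34/3,56/3] -> hit [34/3,37/3], descend [2, 13]
    N2 x:[31/3,37/3] y:[6,34/3] z:[37/3,56/3] -> miss, prune
    N13 x:[7/3,23/3] y:[20/3,40/3] z:[34/3,55/3] -> miss, prune

order=[0, 8, 1, 14, 9, 11, 12, 2, 13]  |boxes|=9  |leaves|=0  hit=miss

== RESULT ==
9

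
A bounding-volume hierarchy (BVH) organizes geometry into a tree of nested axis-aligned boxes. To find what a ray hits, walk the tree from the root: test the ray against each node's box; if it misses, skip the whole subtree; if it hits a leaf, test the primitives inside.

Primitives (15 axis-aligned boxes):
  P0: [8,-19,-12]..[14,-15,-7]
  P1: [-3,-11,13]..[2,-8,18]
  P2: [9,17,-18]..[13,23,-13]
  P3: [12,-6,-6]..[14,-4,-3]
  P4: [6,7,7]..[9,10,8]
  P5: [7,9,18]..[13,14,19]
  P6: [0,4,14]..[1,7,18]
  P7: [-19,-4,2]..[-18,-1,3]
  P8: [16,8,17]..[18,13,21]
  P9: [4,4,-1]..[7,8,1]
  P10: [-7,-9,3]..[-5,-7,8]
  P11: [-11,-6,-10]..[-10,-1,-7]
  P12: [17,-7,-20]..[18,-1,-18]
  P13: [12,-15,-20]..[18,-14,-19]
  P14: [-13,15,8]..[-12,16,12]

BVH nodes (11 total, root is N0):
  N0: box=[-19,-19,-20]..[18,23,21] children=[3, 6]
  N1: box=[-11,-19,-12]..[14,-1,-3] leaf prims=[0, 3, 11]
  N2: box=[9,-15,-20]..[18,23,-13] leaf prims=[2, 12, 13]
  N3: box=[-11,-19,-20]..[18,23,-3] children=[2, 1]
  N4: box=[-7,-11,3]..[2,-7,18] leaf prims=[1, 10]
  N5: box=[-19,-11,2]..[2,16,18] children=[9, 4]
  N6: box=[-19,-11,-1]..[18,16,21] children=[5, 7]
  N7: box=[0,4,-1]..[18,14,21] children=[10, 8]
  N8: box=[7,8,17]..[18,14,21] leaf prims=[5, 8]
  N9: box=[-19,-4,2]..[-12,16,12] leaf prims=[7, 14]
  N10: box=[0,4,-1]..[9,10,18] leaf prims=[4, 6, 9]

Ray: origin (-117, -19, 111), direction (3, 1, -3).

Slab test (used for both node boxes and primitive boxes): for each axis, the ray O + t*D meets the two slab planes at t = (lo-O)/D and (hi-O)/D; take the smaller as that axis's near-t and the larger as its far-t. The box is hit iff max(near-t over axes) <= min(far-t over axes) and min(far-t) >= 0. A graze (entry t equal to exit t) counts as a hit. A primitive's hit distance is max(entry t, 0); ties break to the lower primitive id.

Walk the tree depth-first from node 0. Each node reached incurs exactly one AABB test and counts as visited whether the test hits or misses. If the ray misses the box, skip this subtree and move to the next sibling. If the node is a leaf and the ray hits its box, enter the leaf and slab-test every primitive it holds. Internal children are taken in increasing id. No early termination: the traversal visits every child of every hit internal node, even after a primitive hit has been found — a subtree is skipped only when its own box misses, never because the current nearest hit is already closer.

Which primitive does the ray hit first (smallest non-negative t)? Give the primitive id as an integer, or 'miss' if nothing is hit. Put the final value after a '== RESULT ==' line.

Trace the traversal:
N0 x:[98/3,45] y:[0,42] z:[30,131/3] -> hit [98/3,42], descend [3, 6]
  N3 x:[106/3,45] y:[0,42] z:[38,131/3] -> hit [38,42], descend [1, 2]
    N1 x:[106/3,131/3] y:[0,18] z:[38,41] -> miss, prune
    N2 x:[42,45] y:[4,42] z:[124/3,131/3] -> hit [42,42] leaf, test {P2@t=42, P12(miss), P13(miss)}
  N6 x:[98/3,45] y:[8,35] z:[30,112/3] -> hit [98/3,35], descend [5, 7]
    N5 x:[98/3,119/3] y:[8,35] z:[31,109/3] -> hit [98/3,35], descend [4, 9]
      N4 x:[110/3,119/3] y:[8,12] z:[31,36] -> miss, prune
      N9 x:[98/3,35] y:[15,35] z:[33,109/3] -> hit [33,35] leaf, test {P7(miss), P14(miss)}
    N7 x:[39,45] y:[23,33] z:[30,112/3] -> miss, prune

Visited [0, 3, 1, 2, 6, 5, 4, 9, 7]. Tests: 9 box, 2 leaf. Nearest: P2.

== RESULT ==
2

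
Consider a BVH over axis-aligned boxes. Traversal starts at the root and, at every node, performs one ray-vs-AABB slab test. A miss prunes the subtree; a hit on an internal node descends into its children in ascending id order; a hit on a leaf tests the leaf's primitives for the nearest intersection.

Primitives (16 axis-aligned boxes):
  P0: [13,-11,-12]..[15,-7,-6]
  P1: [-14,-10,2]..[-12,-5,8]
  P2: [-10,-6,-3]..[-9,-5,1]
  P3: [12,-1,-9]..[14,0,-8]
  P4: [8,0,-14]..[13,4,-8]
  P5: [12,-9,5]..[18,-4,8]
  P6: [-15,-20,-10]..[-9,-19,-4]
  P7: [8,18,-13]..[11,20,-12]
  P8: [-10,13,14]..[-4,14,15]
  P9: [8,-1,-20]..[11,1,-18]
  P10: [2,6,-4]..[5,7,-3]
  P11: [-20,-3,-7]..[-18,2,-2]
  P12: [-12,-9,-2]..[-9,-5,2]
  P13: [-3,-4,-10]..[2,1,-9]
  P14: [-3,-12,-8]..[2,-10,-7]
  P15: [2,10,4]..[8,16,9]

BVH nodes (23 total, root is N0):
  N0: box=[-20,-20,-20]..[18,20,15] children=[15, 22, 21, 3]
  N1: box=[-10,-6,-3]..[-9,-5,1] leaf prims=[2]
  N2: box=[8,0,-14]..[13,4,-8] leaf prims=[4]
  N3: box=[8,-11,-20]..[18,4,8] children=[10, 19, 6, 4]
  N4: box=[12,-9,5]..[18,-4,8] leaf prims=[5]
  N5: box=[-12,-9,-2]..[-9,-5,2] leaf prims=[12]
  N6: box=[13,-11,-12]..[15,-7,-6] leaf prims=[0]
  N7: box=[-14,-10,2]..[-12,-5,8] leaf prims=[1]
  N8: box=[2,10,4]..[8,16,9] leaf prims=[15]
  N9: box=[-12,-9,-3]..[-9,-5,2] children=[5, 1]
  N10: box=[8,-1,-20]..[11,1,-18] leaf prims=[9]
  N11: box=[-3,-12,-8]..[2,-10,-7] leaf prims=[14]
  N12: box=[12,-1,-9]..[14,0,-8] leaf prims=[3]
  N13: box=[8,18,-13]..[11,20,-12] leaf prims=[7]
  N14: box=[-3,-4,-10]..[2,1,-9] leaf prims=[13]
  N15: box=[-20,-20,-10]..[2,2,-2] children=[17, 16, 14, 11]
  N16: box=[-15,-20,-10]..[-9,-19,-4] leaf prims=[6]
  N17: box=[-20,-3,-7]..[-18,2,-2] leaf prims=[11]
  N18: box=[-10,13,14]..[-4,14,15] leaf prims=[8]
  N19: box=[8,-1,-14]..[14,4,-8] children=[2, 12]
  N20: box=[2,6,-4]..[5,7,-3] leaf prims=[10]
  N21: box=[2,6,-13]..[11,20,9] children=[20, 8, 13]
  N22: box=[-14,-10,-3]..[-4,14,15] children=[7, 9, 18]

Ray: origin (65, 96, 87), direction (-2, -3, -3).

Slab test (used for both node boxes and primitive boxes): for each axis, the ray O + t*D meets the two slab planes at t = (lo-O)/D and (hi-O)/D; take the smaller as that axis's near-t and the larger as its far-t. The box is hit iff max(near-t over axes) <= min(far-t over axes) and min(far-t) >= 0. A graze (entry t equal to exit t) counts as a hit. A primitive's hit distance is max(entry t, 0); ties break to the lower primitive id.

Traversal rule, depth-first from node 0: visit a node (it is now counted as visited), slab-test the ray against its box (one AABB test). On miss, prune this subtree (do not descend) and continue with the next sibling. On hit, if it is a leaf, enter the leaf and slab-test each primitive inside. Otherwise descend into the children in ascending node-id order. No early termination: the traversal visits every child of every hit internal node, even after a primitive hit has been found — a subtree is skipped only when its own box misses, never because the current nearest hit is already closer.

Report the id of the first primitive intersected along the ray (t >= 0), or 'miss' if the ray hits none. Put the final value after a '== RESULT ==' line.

Traverse from the root:
N0 x:[47/2,85/2] y:[76/3,116/3] z:[24,107/3] -> hit [76/3,107/3], descend [3, 15, 21, 22]
  N3 x:[47/2,57/2] y:[92/3,107/3] z:[79/3,107/3] -> miss, prune
  N15 x:[63/2,85/2] y:[94/3,116/3] z:[89/3,97/3] -> hit [63/2,97/3], descend [11, 14, 16, 17]
    N11 x:[63/2,34] y:[106/3,36] z:[94/3,95/3] -> miss, prune
    N14 x:[63/2,34] y:[95/3,100/3] z:[32,97/3] -> hit [32,97/3] leaf, test {P13@t=32}
    N16 x:[37,40] y:[115/3,116/3] z:[91/3,97/3] -> miss, prune
    N17 x:[83/2,85/2] y:[94/3,33] z:[89/3,94/3] -> miss, prune
  N21 x:[27,63/2] y:[76/3,30] z:[26,100/3] -> hit [27,30], descend [8, 13, 20]
    N8 x:[57/2,63/2] y:[80/3,86/3] z:[26,83/3] -> miss, prune
    N13 x:[27,57/2] y:[76/3,26] z:[33,100/3] -> miss, prune
    N20 x:[30,63/2] y:[89/3,30] z:[30,91/3] -> hit [30,30] leaf, test {P10@t=30}
  N22 x:[69/2,79/2] y:[82/3,106/3] z:[24,30] -> miss, prune

12 AABB tests over nodes [0, 3, 15, 11, 14, 16, 17, 21, 8, 13, 20, 22]; 2 leaves entered; closest P10.

== RESULT ==
10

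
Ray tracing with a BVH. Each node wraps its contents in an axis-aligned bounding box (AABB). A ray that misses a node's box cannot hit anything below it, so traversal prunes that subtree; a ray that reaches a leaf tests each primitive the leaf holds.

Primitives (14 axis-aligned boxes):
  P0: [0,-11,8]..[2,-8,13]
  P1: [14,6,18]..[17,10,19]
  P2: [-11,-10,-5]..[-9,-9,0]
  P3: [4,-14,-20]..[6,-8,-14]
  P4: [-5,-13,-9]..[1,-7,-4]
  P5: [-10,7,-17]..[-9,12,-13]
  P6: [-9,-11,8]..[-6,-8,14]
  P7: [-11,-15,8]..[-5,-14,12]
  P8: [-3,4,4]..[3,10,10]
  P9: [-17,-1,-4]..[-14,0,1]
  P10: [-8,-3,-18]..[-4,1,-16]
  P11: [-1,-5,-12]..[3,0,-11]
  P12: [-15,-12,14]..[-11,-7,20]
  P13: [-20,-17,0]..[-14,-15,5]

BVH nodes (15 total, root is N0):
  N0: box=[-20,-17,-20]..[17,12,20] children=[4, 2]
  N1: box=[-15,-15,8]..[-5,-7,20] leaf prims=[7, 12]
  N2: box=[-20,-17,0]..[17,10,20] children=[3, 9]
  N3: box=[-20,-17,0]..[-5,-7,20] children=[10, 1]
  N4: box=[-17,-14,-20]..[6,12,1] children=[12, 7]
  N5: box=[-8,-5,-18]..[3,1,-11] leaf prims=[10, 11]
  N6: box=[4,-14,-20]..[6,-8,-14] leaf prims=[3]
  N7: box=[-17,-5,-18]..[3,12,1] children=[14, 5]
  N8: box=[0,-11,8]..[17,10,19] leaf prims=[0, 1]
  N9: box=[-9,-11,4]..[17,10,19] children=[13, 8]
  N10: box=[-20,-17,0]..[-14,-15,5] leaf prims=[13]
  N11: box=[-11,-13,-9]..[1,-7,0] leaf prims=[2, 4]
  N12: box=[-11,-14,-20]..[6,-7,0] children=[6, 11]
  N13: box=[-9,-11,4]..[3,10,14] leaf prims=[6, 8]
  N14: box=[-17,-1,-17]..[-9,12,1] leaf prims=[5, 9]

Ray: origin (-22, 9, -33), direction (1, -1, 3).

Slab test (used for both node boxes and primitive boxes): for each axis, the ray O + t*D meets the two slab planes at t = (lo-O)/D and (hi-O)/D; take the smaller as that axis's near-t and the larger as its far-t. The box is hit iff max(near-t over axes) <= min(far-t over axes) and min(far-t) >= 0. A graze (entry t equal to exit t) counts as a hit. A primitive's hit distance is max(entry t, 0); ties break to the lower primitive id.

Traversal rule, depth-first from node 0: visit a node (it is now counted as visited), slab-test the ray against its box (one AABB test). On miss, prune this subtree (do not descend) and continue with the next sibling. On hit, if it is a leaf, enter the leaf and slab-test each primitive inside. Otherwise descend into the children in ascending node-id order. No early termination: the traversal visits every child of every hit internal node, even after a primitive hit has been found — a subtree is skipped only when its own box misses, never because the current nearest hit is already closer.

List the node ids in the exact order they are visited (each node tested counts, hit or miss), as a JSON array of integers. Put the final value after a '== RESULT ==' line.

Trace the traversal:
N0 x:[2,39] y:[-3,26] z:[13/3,53/3] -> hit [13/3,53/3], descend [2, 4]
  N2 x:[2,39] y:[-1,26] z:[11,53/3] -> hit [11,53/3], descend [3, 9]
    N3 x:[2,17] y:[16,26] z:[11,53/3] -> hit [16,17], descend [1, 10]
      N1 x:[7,17] y:[16,24] z:[41/3,53/3] -> hit [16,17] leaf, test {P7(miss), P12(miss)}
      N10 x:[2,8] y:[24,26] z:[11,38/3] -> miss, prune
    N9 x:[13,39] y:[-1,20] z:[37/3,52/3] -> hit [13,52/3], descend [8, 13]
      N8 x:[22,39] y:[-1,20] z:[41/3,52/3] -> miss, prune
      N13 x:[13,25] y:[-1,20] z:[37/3,47/3] -> hit [13,47/3] leaf, test {P6(miss), P8(miss)}
  N4 x:[5,28] y:[-3,23] z:[13/3,34/3] -> hit [5,34/3], descend [7, 12]
    N7 x:[5,25] y:[-3,14] z:[5,34/3] -> hit [5,34/3], descend [5, 14]
      N5 x:[14,25] y:[8,14] z:[5,22/3] -> miss, prune
      N14 x:[5,13] y:[-3,10] z:[16/3,34/3] -> hit [16/3,10] leaf, test {P5(miss), P9(miss)}
    N12 x:[11,28] y:[16,23] z:[13/3,11] -> miss, prune

13 AABB tests over nodes [0, 2, 3, 1, 10, 9, 8, 13, 4, 7, 5, 14, 12]; 3 leaves entered; closest miss.

== RESULT ==
[0, 2, 3, 1, 10, 9, 8, 13, 4, 7, 5, 14, 12]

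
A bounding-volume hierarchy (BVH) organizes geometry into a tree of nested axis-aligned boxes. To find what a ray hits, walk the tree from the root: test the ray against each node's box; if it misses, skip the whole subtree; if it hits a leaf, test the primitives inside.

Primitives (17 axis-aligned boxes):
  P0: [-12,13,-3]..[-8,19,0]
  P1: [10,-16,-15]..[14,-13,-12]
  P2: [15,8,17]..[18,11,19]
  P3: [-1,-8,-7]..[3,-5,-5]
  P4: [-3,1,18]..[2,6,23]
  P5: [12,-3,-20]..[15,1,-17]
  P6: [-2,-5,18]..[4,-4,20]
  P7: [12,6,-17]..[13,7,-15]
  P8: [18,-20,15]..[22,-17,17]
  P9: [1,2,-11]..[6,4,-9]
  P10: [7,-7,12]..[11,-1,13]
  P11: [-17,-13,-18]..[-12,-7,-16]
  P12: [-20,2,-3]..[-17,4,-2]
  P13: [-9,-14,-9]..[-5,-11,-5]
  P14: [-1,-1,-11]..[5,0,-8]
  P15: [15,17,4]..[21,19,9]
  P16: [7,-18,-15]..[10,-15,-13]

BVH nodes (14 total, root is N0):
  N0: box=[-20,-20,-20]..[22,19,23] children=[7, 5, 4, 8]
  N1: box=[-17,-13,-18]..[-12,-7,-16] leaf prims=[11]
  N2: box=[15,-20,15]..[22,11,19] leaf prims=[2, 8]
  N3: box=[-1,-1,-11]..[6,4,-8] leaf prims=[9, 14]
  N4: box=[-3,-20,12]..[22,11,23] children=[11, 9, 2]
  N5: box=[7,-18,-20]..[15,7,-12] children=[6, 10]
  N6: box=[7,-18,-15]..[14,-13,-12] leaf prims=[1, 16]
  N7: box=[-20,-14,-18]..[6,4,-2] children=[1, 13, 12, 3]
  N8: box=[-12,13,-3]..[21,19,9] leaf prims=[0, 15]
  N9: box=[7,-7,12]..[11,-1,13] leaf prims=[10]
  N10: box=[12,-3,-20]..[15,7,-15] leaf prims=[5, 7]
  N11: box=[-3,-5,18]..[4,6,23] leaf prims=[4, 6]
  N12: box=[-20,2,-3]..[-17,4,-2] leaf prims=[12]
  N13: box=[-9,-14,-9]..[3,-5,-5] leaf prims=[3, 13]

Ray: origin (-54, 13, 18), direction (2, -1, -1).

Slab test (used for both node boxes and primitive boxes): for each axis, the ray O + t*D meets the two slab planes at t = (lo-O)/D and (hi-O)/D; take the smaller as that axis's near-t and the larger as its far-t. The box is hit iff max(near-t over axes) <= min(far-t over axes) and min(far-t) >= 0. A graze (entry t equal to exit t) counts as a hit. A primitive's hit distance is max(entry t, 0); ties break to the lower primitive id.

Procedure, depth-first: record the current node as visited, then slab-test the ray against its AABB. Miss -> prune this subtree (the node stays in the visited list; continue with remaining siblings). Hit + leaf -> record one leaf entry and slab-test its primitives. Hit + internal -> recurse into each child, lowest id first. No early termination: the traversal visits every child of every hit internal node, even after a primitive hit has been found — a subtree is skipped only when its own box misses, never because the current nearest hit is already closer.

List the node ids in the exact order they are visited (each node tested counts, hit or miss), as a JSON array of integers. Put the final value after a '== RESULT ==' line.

Trace the traversal:
N0 x:[17,38] y:[-6,33] z:[-5,38] -> hit [17,33], descend [4, 5, 7, 8]
  N4 x:[51/2,38] y:[2,33] z:[-5,6] -> miss, prune
  N5 x:[61/2,69/2] y:[6,31] z:[30,38] -> hit [61/2,31], descend [6, 10]
    N6 x:[61/2,34] y:[26,31] z:[30,33] -> hit [61/2,31] leaf, test {P1(miss), P16@t=31}
    N10 x:[33,69/2] y:[6,16] z:[33,38] -> miss, prune
  N7 x:[17,30] y:[9,27] z:[20,36] -> hit [20,27], descend [1, 3, 12, 13]
    N1 x:[37/2,21] y:[20,26] z:[34,36] -> miss, prune
    N3 x:[53/2,30] y:[9,14] z:[26,29] -> miss, prune
    N12 x:[17,37/2] y:[9,11] z:[20,21] -> miss, prune
    N13 x:[45/2,57/2] y:[18,27] z:[23,27] -> hit [23,27] leaf, test {P3(miss), P13@t=24}
  N8 x:[21,75/2] y:[-6,0] z:[9,21] -> miss, prune

11 AABB tests over nodes [0, 4, 5, 6, 10, 7, 1, 3, 12, 13, 8]; 2 leaves entered; closest P13.

== RESULT ==
[0, 4, 5, 6, 10, 7, 1, 3, 12, 13, 8]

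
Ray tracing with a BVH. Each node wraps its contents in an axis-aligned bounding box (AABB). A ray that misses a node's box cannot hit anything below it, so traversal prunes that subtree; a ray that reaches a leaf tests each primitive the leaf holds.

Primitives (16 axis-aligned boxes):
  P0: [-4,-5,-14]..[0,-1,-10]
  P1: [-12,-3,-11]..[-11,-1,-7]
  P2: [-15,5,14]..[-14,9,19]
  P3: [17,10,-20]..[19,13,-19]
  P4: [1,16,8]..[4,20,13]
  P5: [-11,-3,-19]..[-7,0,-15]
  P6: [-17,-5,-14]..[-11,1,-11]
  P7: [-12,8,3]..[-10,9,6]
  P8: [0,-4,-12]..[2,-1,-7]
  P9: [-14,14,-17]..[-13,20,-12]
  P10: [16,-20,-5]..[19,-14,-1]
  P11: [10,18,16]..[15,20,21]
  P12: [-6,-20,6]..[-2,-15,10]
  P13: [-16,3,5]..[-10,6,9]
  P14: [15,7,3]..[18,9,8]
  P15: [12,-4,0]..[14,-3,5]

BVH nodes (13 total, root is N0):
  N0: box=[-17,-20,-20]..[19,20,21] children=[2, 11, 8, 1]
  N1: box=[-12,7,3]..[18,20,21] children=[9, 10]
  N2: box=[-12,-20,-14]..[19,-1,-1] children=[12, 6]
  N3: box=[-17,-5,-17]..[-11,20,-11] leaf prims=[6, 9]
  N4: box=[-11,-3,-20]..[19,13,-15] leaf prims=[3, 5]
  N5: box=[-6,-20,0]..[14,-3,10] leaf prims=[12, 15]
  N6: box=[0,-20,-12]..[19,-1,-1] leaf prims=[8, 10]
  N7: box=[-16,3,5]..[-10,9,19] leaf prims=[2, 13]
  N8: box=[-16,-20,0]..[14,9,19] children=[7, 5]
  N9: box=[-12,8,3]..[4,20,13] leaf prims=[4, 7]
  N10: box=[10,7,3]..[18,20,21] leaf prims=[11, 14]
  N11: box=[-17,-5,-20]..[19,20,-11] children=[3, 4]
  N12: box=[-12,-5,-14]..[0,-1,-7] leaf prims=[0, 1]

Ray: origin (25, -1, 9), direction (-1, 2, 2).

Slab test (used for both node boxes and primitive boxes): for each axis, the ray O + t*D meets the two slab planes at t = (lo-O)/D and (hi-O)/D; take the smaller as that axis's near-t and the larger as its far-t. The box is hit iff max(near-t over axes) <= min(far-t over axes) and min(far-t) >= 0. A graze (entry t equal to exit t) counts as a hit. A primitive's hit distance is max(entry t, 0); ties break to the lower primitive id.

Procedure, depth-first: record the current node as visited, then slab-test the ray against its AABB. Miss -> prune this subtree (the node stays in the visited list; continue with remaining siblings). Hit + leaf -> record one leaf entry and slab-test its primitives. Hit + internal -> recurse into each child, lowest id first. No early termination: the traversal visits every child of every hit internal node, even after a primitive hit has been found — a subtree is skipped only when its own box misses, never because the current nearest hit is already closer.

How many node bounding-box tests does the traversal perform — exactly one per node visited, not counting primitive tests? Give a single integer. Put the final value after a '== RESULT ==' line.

Traverse from the root:
N0 x:[6,42] y:[-19/2,21/2] z:[-29/2,6] -> hit [6,6], descend [1, 2, 8, 11]
  N1 x:[7,37] y:[4,21/2] z:[-3,6] -> miss, prune
  N2 x:[6,37] y:[-19/2,0] z:[-23/2,-5] -> miss, prune
  N8 x:[11,41] y:[-19/2,5] z:[-9/2,5] -> miss, prune
  N11 x:[6,42] y:[-2,21/2] z:[-29/2,-10] -> miss, prune

5 AABB tests over nodes [0, 1, 2, 8, 11]; 0 leaves entered; closest miss.

== RESULT ==
5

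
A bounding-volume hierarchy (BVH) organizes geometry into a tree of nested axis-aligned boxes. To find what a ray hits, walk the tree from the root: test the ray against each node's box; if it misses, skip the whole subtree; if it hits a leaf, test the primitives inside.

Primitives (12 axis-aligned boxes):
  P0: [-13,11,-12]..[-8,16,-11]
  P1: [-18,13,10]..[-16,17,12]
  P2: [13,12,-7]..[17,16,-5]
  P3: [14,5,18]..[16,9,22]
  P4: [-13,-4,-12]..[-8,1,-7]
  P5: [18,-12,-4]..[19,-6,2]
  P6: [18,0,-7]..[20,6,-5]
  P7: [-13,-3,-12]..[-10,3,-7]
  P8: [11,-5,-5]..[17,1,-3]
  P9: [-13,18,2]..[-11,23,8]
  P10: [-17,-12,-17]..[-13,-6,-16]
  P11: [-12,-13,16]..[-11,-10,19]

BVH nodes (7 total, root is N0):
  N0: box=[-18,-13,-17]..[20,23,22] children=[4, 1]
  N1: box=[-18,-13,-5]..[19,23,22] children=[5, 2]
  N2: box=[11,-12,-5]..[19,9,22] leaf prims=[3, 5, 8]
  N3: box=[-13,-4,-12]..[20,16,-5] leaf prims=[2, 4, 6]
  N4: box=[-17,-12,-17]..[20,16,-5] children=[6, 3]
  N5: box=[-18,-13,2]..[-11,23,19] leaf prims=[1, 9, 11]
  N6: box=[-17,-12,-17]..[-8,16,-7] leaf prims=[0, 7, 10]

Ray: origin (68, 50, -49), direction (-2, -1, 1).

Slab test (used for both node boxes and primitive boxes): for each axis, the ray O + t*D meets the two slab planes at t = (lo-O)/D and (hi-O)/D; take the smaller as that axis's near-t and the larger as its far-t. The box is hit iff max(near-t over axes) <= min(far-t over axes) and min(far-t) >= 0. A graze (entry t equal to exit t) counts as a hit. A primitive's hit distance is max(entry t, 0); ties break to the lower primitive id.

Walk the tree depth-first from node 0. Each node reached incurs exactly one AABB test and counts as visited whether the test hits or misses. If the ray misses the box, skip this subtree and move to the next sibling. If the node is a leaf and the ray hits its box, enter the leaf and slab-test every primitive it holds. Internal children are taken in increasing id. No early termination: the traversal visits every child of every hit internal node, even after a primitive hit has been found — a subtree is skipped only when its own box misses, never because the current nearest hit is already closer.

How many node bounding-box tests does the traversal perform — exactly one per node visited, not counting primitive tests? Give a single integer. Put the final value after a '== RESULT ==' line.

Traverse from the root:
N0 x:[24,43] y:[27,63] z:[32,71] -> hit [32,43], descend [1, 4]
  N1 x:[49/2,43] y:[27,63] z:[44,71] -> miss, prune
  N4 x:[24,85/2] y:[34,62] z:[32,44] -> hit [34,85/2], descend [3, 6]
    N3 x:[24,81/2] y:[34,54] z:[37,44] -> hit [37,81/2] leaf, test {P2(miss), P4(miss), P6(miss)}
    N6 x:[38,85/2] y:[34,62] z:[32,42] -> hit [38,42] leaf, test {P0@t=38, P7(miss), P10(miss)}

5 AABB tests over nodes [0, 1, 4, 3, 6]; 2 leaves entered; closest P0.

== RESULT ==
5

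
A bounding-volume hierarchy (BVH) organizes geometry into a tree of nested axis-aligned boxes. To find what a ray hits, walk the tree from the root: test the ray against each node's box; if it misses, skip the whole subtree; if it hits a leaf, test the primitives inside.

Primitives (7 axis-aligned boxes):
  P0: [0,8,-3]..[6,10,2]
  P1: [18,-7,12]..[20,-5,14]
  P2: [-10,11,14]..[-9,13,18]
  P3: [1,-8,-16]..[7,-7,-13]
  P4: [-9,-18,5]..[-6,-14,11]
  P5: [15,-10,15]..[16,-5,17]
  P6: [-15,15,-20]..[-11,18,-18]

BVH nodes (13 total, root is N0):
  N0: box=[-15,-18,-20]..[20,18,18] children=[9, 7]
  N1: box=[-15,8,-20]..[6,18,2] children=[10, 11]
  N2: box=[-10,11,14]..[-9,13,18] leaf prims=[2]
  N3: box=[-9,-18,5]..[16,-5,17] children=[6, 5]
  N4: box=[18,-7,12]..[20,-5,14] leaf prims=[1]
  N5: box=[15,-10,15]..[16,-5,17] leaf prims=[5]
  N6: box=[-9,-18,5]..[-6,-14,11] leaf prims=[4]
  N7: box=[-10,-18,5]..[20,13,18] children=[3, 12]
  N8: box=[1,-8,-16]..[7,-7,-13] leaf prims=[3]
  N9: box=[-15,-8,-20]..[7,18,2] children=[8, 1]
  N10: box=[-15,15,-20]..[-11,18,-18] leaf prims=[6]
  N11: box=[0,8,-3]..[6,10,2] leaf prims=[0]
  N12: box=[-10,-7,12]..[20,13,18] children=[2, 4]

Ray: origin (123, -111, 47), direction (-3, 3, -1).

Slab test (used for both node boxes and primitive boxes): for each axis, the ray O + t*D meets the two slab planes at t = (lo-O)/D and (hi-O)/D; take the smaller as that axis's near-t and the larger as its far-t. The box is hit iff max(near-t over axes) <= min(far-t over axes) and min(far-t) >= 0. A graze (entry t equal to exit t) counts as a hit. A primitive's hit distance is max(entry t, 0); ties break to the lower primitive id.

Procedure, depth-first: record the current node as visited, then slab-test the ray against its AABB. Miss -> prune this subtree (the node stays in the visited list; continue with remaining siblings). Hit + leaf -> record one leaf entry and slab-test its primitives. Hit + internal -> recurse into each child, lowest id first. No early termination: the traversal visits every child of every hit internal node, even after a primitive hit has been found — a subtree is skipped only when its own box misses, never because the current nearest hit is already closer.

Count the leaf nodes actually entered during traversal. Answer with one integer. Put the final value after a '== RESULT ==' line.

Traverse from the root:
N0 x:[103/3,46] y:[31,43] z:[29,67] -> hit [103/3,43], descend [7, 9]
  N7 x:[103/3,133/3] y:[31,124/3] z:[29,42] -> hit [103/3,124/3], descend [3, 12]
    N3 x:[107/3,44] y:[31,106/3] z:[30,42] -> miss, prune
    N12 x:[103/3,133/3] y:[104/3,124/3] z:[29,35] -> hit [104/3,35], descend [2, 4]
      N2 x:[44,133/3] y:[122/3,124/3] z:[29,33] -> miss, prune
      N4 x:[103/3,35] y:[104/3,106/3] z:[33,35] -> hit [104/3,35] leaf, test {P1@t=104/3}
  N9 x:[116/3,46] y:[103/3,43] z:[45,67] -> miss, prune

7 AABB tests over nodes [0, 7, 3, 12, 2, 4, 9]; 1 leaf entered; closest P1.

== RESULT ==
1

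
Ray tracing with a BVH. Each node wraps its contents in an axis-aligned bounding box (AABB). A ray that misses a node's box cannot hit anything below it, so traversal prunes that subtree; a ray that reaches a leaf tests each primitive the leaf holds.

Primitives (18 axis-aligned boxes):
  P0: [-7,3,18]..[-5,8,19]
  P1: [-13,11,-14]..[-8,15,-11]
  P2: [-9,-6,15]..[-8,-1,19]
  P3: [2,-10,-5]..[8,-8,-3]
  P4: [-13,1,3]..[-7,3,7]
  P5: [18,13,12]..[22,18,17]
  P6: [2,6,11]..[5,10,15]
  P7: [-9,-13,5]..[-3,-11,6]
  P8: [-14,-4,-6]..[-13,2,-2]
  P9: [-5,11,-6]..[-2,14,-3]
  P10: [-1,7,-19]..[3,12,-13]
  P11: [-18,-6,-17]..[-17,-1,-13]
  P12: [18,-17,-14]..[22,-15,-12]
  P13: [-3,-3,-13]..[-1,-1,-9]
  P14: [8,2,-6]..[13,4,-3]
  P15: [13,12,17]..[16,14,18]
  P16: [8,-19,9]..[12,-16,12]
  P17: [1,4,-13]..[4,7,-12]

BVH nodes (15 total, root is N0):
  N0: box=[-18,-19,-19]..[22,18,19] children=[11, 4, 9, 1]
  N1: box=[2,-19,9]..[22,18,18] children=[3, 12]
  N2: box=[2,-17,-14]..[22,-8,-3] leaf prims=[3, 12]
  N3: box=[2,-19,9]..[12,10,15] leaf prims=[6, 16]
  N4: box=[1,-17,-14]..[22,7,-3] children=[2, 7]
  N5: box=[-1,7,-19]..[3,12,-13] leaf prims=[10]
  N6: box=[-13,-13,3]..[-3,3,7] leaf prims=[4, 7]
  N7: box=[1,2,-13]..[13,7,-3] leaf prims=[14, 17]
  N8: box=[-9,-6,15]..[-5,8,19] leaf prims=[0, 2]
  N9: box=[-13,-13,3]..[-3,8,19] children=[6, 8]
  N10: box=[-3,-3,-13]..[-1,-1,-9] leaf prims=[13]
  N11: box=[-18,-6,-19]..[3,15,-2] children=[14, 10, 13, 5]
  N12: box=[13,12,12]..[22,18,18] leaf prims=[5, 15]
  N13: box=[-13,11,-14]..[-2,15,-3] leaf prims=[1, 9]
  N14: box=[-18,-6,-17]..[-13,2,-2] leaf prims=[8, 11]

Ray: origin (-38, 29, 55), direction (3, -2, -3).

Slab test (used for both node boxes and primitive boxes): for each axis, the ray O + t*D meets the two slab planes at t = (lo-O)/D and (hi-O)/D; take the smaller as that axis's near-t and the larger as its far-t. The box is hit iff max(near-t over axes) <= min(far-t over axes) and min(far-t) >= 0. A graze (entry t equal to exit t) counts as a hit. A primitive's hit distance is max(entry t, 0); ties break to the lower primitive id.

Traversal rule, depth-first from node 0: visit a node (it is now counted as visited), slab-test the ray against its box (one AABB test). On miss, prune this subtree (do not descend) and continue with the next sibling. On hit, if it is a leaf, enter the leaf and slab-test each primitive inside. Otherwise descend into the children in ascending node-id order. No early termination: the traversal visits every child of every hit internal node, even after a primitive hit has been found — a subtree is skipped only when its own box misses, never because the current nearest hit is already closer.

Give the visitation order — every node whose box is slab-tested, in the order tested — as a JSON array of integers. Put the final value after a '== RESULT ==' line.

Trace the traversal:
N0 x:[20/3,20] y:[11/2,24] z:[12,74/3] -> hit [12,20], descend [1, 4, 9, 11]
  N1 x:[40/3,20] y:[11/2,24] z:[37/3,46/3] -> hit [40/3,46/3], descend [3, 12]
    N3 x:[40/3,50/3] y:[19/2,24] z:[40/3,46/3] -> hit [40/3,46/3] leaf, test {P6(miss), P16(miss)}
    N12 x:[17,20] y:[11/2,17/2] z:[37/3,43/3] -> miss, prune
  N4 x:[13,20] y:[11,23] z:[58/3,23] -> hit [58/3,20], descend [2, 7]
    N2 x:[40/3,20] y:[37/2,23] z:[58/3,23] -> hit [58/3,20] leaf, test {P3(miss), P12(miss)}
    N7 x:[13,17] y:[11,27/2] z:[58/3,68/3] -> miss, prune
  N9 x:[25/3,35/3] y:[21/2,21] z:[12,52/3] -> miss, prune
  N11 x:[20/3,41/3] y:[7,35/2] z:[19,74/3] -> miss, prune

Visited [0, 1, 3, 12, 4, 2, 7, 9, 11]. Tests: 9 box, 2 leaf. Nearest: miss.

== RESULT ==
[0, 1, 3, 12, 4, 2, 7, 9, 11]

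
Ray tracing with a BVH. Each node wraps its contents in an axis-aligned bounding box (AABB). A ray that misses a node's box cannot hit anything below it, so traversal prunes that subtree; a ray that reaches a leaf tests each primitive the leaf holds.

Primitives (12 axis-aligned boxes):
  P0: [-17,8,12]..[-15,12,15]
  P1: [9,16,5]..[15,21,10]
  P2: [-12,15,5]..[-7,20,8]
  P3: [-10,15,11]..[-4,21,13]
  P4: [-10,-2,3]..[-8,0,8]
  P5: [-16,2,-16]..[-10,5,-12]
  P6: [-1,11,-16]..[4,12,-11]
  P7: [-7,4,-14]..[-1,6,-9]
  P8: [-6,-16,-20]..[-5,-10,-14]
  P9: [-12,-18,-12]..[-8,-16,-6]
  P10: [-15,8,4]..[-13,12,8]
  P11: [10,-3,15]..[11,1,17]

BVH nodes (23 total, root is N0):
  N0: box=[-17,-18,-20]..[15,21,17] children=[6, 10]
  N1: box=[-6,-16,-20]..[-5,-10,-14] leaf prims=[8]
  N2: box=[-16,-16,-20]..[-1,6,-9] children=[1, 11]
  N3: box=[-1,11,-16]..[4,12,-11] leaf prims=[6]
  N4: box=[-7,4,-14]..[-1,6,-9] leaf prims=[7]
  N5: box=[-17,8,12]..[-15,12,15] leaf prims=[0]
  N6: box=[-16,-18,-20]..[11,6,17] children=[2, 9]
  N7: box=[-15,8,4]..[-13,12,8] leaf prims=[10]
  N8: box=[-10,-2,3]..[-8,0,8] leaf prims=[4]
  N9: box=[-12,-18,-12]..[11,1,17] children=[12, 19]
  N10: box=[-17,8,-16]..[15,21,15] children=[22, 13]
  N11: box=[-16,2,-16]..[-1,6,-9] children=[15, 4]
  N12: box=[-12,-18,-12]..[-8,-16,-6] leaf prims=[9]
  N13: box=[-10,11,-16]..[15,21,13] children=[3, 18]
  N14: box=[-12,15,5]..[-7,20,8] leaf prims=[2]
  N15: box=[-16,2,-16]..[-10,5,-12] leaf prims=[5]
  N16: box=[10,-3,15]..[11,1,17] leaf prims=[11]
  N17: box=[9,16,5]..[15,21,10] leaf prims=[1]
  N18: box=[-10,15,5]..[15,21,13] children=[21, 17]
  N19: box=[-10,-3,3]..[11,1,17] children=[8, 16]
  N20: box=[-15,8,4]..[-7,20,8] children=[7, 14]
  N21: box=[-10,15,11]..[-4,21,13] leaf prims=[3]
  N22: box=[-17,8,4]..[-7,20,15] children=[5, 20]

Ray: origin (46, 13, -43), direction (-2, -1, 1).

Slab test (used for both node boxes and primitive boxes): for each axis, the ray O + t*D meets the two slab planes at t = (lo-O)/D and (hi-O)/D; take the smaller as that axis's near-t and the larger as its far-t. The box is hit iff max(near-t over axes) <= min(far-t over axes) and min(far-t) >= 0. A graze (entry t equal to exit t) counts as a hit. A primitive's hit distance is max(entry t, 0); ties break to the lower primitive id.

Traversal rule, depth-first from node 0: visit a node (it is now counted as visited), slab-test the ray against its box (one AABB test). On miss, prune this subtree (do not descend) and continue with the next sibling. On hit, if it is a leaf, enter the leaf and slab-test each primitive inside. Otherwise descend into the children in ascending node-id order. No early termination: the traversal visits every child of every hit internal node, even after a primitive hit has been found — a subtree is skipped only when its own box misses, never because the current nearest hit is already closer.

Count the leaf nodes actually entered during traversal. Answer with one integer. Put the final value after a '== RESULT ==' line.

Walk:
N0 x:[31/2,63/2] y:[-8,31] z:[23,60] -> hit [23,31], descend [6, 10]
  N6 x:[35/2,31] y:[7,31] z:[23,60] -> hit [23,31], descend [2, 9]
    N2 x:[47/2,31] y:[7,29] z:[23,34] -> hit [47/2,29], descend [1, 11]
      N1 x:[51/2,26] y:[23,29] z:[23,29] -> hit [51/2,26] leaf, test {P8@t=51/2}
      N11 x:[47/2,31] y:[7,11] z:[27,34] -> miss, prune
    N9 x:[35/2,29] y:[12,31] z:[31,60] -> miss, prune
  N10 x:[31/2,63/2] y:[-8,5] z:[27,58] -> miss, prune

Visited [0, 6, 2, 1, 11, 9, 10]. Tests: 7 box, 1 leaf. Nearest: P8.

== RESULT ==
1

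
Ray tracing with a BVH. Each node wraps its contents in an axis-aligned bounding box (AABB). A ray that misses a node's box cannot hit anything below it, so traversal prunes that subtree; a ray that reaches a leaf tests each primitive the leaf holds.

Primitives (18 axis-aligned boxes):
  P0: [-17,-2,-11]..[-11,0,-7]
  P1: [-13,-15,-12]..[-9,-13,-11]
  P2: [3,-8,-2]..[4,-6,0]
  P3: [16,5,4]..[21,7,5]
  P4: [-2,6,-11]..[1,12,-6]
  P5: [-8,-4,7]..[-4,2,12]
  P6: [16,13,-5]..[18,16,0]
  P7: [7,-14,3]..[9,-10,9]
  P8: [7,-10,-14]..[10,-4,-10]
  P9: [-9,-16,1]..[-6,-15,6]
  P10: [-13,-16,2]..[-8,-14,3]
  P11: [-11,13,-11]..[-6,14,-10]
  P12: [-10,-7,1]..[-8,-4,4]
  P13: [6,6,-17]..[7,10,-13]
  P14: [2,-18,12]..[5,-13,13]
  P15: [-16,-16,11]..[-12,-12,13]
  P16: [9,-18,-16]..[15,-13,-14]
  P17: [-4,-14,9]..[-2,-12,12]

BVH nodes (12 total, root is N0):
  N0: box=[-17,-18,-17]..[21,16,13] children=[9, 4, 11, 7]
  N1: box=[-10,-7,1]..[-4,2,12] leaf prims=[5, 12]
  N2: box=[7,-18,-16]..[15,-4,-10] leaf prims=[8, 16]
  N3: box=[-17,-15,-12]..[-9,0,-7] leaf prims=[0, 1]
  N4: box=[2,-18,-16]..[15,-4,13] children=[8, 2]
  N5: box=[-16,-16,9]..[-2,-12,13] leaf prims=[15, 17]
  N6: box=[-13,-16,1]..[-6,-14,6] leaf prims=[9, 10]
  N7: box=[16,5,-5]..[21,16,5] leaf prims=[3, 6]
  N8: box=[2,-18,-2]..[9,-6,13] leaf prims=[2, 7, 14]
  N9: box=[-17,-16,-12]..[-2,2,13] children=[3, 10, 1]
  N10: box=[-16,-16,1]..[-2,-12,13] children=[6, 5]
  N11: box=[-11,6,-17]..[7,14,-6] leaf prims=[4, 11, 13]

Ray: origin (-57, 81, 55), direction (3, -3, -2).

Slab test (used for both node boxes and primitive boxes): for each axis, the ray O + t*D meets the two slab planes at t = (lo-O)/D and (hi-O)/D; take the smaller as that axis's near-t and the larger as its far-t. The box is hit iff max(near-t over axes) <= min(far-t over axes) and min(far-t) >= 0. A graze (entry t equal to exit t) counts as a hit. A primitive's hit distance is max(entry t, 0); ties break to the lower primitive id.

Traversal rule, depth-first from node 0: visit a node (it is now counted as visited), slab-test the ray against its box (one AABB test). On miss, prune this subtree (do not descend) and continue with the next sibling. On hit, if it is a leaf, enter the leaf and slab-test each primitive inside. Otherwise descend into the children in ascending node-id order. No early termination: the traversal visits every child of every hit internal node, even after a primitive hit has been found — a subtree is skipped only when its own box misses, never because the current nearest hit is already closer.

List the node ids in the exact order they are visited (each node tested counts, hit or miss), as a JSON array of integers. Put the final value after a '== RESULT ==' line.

Walk:
N0 x:[40/3,26] y:[65/3,33] z:[21,36] -> hit [65/3,26], descend [4, 7, 9, 11]
  N4 x:[59/3,24] y:[85/3,33] z:[21,71/2] -> miss, prune
  N7 x:[73/3,26] y:[65/3,76/3] z:[25,30] -> hit [25,76/3] leaf, test {P3@t=25, P6(miss)}
  N9 x:[40/3,55/3] y:[79/3,97/3] z:[21,67/2] -> miss, prune
  N11 x:[46/3,64/3] y:[67/3,25] z:[61/2,36] -> miss, prune

Visited [0, 4, 7, 9, 11]. Tests: 5 box, 1 leaf. Nearest: P3.

== RESULT ==
[0, 4, 7, 9, 11]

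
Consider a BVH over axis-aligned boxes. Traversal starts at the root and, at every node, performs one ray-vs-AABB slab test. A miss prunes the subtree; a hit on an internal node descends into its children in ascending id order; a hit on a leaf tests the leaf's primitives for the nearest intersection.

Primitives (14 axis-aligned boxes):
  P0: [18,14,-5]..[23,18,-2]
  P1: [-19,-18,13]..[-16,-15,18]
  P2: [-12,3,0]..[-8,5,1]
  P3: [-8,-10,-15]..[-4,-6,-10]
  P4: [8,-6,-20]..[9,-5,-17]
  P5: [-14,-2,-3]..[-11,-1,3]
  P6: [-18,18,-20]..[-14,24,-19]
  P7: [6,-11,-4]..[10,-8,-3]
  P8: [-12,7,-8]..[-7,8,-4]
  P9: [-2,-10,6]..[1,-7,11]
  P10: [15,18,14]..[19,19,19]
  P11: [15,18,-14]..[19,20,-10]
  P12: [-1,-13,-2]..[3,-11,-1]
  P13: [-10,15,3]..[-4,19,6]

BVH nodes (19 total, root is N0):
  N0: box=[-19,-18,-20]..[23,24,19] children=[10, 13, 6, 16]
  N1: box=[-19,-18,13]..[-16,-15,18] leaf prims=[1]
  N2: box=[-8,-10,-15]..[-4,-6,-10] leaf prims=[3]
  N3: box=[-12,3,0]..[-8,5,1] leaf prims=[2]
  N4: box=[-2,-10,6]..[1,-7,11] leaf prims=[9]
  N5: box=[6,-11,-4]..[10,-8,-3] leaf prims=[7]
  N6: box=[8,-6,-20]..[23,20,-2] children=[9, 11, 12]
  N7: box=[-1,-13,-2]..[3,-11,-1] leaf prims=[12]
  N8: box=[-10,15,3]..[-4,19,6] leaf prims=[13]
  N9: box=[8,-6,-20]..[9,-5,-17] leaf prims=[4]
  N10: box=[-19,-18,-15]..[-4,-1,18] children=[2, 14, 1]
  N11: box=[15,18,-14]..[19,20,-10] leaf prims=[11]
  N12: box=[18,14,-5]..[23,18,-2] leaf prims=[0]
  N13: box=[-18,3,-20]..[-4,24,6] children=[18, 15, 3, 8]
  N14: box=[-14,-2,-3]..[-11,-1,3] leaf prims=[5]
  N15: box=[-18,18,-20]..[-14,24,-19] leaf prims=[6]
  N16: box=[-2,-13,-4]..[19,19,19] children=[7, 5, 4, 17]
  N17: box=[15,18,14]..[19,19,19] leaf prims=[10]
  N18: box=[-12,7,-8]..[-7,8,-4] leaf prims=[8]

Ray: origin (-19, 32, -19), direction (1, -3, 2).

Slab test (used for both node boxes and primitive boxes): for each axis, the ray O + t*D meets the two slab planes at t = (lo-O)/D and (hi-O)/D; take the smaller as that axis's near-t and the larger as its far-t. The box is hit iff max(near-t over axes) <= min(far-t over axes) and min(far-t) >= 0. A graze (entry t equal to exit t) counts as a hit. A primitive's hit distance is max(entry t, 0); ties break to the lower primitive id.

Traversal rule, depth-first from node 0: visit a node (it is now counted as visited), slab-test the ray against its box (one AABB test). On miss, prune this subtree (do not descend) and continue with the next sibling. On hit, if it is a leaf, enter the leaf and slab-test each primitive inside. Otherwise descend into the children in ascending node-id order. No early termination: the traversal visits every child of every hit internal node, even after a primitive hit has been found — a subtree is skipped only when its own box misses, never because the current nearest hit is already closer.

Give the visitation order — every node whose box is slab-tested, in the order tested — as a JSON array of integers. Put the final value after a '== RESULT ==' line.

Walk:
N0 x:[0,42] y:[8/3,50/3] z:[-1/2,19] -> hit [8/3,50/3], descend [6, 10, 13, 16]
  N6 x:[27,42] y:[4,38/3] z:[-1/2,17/2] -> miss, prune
  N10 x:[0,15] y:[11,50/3] z:[2,37/2] -> hit [11,15], descend [1, 2, 14]
    N1 x:[0,3] y:[47/3,50/3] z:[16,37/2] -> miss, prune
    N2 x:[11,15] y:[38/3,14] z:[2,9/2] -> miss, prune
    N14 x:[5,8] y:[11,34/3] z:[8,11] -> miss, prune
  N13 x:[1,15] y:[8/3,29/3] z:[-1/2,25/2] -> hit [8/3,29/3], descend [3, 8, 15, 18]
    N3 x:[7,11] y:[9,29/3] z:[19/2,10] -> hit [19/2,29/3] leaf, test {P2@t=19/2}
    N8 x:[9,15] y:[13/3,17/3] z:[11,25/2] -> miss, prune
    N15 x:[1,5] y:[8/3,14/3] z:[-1/2,0] -> miss, prune
    N18 x:[7,12] y:[8,25/3] z:[11/2,15/2] -> miss, prune
  N16 x:[17,38] y:[13/3,15] z:[15/2,19] -> miss, prune

12 AABB tests over nodes [0, 6, 10, 1, 2, 14, 13, 3, 8, 15, 18, 16]; 1 leaf entered; closest P2.

== RESULT ==
[0, 6, 10, 1, 2, 14, 13, 3, 8, 15, 18, 16]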